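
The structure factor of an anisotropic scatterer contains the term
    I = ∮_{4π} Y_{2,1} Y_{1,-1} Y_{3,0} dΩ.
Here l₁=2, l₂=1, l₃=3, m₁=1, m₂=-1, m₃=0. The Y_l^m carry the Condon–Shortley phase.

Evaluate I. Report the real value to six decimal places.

Rules hold: Σm=0, L=6 even, 1≤3≤3.
N = 5·3·7 = 105
Δ = 0!·4!·2!/7! = 1/105
Racah Σ t=0..0: t=0:+1/4 = 1/4
⇒ 3j(2 1 3; 0 0 0)² = 3/35, sgn -1
Racah Σ t=0..0: t=0:+1/12 = 1/12
⇒ 3j(2 1 3; 1 -1 0)² = 1/35, sgn -1
4πI² = N·(3j₀)²·(3jₘ)² = 9/35
I = +1·√(0.257143/4π) = 0.14304817

0.143048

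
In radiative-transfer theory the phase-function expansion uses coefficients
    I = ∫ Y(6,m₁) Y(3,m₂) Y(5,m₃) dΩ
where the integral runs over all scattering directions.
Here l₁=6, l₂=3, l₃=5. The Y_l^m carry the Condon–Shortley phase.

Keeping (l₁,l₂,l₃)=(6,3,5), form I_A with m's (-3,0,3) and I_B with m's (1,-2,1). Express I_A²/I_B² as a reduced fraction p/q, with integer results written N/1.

1/14

l's match ⇒ only the (l;m) 3-j factors differ between A and B.
A: triangle coeff Δ(6,3,5) = 1/675675; Σ_t [1,3]: t=1:−1/483840 t=2:+1/20160 t=3:−1/17280 = -1/96768; (3j)²=1/1001 [(6 3 5; -3 0 3)], sign=-1
B: triangle coeff Δ(6,3,5) = 1/675675; Σ_t [0,1]: t=0:+1/17280 t=1:−1/6912 = -1/11520; (3j)²=2/143 [(6 3 5; 1 -2 1)], sign=-1
I_A²/I_B² = (1/1001)/(2/143) = 1/14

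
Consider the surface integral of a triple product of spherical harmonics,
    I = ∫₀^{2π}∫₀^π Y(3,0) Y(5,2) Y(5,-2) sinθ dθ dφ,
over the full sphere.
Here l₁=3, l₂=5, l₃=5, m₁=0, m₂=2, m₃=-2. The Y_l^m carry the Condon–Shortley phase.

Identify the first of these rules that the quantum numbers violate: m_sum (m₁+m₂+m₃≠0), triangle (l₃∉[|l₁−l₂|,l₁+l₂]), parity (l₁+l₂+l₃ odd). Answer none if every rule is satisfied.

m₁+m₂+m₃ = 0 + 2 − 2 = 0  ✓
triangle: |3−5|=2 ≤ l₃=5 ≤ 3+5=8  ✓
parity: l₁+l₂+l₃ = 13 is odd  ✗

parity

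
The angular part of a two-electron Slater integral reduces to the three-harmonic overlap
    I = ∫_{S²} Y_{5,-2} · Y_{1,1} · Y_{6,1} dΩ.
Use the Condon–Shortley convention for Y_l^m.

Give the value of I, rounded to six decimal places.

-0.129207

m-sum 0 ✓  L=12 even ✓  4≤6≤6 ✓
Π(2lᵢ+1) = 11×3×13 = 429
triangle coeff Δ(5,1,6) = 1/858
Σ_t [0,0]: t=0:+1/14400 = 1/14400
(3j)²=6/143 [(5 1 6; 0 0 0)], sign=+1
Σ_t [0,0]: t=0:+1/60480 = 1/60480
(3j)²=5/429 [(5 1 6; -2 1 1)], sign=-1
⇒ 4πI² = 30/143
I = (-1)√(30/143/(4π)) = -0.12920749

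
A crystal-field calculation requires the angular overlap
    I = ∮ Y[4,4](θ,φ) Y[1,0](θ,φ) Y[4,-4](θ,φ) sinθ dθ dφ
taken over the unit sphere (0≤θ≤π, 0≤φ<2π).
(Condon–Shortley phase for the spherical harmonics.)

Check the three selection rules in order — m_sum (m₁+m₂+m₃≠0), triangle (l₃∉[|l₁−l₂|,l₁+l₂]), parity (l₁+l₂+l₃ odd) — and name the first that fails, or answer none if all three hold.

azimuthal sum: 4 + 0 − 4 = 0  ✓
3 ≤ 4 ≤ 5 (triangle on l)  ✓
L = 4 + 1 + 4 = 9 (odd)  ✗

parity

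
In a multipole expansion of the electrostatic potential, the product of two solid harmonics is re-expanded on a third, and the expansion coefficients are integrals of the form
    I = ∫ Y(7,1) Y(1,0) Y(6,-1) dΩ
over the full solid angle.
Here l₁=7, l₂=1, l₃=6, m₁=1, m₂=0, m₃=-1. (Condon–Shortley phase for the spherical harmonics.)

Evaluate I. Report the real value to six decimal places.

-0.242415

m-sum 0 ✓  L=14 even ✓  6≤6≤8 ✓
Π(2lᵢ+1) = 15×3×13 = 585
triangle coeff Δ(7,1,6) = 1/1365
Σ_t [1,1]: t=1:−1/518400 = -1/518400
(3j)²=7/195 [(7 1 6; 0 0 0)], sign=-1
Σ_t [1,1]: t=1:−1/604800 = -1/604800
(3j)²=16/455 [(7 1 6; 1 0 -1)], sign=+1
⇒ 4πI² = 48/65
I = (-1)√(48/65/(4π)) = -0.24241473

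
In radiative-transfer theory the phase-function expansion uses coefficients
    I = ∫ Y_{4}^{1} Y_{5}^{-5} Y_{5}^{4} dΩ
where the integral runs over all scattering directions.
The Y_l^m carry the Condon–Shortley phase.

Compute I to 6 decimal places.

0.184127

Checks pass: Σm=0; 14 even; l₃=5∈[1,9].
(2·4+1)(2·5+1)(2·5+1) = 1089
Δ: 4! 4! 6! / 15! → 1/3153150
sum: t=0:+1/69120 t=1:−1/1728 t=2:+1/576 t=3:−1/1728 t=4:+1/69120 = 7/11520
3j²(4 5 5; 0 0 0) = Δ·Π!·Σ² = 2/143  (sign -1)
sum: t=0:+1/103680 = 1/103680
3j²(4 5 5; 1 -5 4) = Δ·Π!·Σ² = 4/143  (sign -1)
combine: 4πI² = 1089·2/143·4/143 = 72/169
take √, sign +1: I = 0.18412721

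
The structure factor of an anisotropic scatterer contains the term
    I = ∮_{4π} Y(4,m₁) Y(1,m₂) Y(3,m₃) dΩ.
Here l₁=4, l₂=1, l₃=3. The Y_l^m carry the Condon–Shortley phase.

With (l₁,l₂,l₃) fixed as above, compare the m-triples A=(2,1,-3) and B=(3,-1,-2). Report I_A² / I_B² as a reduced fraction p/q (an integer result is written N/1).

Shared (l₁,l₂,l₃)=(4,1,3): N and (l;000)² cancel in I_A²/I_B².
A: Δ = 2!·6!·0!/9! = 1/252; Racah Σ t=2..2: t=2:+1/1440 = 1/1440; ⇒ 3j(4 1 3; 2 1 -3)² = 1/252, sgn +1
B: Δ = 2!·6!·0!/9! = 1/252; Racah Σ t=0..0: t=0:+1/240 = 1/240; ⇒ 3j(4 1 3; 3 -1 -2)² = 1/12, sgn -1
I_A²/I_B² = (1/252)/(1/12) = 1/21

1/21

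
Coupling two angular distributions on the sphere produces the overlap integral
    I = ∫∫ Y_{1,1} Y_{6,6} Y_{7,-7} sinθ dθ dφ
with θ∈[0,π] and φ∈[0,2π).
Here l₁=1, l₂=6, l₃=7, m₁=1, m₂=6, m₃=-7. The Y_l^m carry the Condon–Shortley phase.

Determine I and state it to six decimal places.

-0.333779

Checks pass: Σm=0; 14 even; l₃=7∈[5,7].
(2·1+1)(2·6+1)(2·7+1) = 585
Δ: 0! 2! 12! / 15! → 1/1365
sum: t=0:+1/518400 = 1/518400
3j²(1 6 7; 0 0 0) = Δ·Π!·Σ² = 7/195  (sign -1)
sum: t=0:+1/958003200 = 1/958003200
3j²(1 6 7; 1 6 -7) = Δ·Π!·Σ² = 1/15  (sign +1)
combine: 4πI² = 585·7/195·1/15 = 7/5
take √, sign -1: I = -0.33377906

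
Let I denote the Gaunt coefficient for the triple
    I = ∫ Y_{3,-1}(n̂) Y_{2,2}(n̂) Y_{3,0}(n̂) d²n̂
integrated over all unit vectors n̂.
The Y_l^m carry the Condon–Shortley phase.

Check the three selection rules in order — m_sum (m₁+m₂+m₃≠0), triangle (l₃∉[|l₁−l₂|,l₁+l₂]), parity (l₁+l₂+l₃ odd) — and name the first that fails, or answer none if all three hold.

Σmᵢ = 1  ✗
l₃∈[|l₁−l₂|,l₁+l₂]=[1,5], have l₃=3
Σlᵢ = 8 ⇒ even

m_sum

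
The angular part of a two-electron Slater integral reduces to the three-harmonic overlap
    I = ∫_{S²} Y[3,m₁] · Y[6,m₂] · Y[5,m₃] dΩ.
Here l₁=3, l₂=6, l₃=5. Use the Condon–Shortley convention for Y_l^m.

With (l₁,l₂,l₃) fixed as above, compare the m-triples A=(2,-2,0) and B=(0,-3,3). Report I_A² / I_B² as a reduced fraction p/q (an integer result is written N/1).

14/3

Shared (l₁,l₂,l₃)=(3,6,5): N and (l;000)² cancel in I_A²/I_B².
A: Δ = 4!·2!·8!/15! = 1/675675; Racah Σ t=0..1: t=0:+1/13824 t=1:−1/8640 = -1/23040; ⇒ 3j(3 6 5; 2 -2 0)² = 2/429, sgn +1
B: Δ = 4!·2!·8!/15! = 1/675675; Racah Σ t=1..3: t=1:−1/17280 t=2:+1/20160 t=3:−1/483840 = -1/96768; ⇒ 3j(3 6 5; 0 -3 3)² = 1/1001, sgn -1
I_A²/I_B² = (2/429)/(1/1001) = 14/3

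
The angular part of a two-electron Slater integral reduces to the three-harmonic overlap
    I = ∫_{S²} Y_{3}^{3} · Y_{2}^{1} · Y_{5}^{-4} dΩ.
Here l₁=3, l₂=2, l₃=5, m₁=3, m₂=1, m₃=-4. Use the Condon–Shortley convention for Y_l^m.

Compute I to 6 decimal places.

m-sum 0 ✓  L=10 even ✓  1≤5≤5 ✓
Π(2lᵢ+1) = 7×5×11 = 385
triangle coeff Δ(3,2,5) = 1/2310
Σ_t [0,0]: t=0:+1/144 = 1/144
(3j)²=10/231 [(3 2 5; 0 0 0)], sign=-1
Σ_t [0,0]: t=0:+1/4320 = 1/4320
(3j)²=2/55 [(3 2 5; 3 1 -4)], sign=-1
⇒ 4πI² = 20/33
I = (+1)√(20/33/(4π)) = 0.21961050

0.219610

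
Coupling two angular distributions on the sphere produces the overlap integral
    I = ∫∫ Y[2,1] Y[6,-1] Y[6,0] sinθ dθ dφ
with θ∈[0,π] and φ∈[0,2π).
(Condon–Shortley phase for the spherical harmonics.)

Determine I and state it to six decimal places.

Rules hold: Σm=0, L=14 even, 4≤6≤8.
N = 5·13·13 = 845
Δ = 2!·2!·10!/15! = 1/90090
Racah Σ t=0..2: t=0:+1/69120 t=1:−1/14400 t=2:+1/69120 = -7/172800
⇒ 3j(2 6 6; 0 0 0)² = 14/715, sgn -1
Racah Σ t=0..1: t=0:+1/28800 t=1:−1/34560 = 1/172800
⇒ 3j(2 6 6; 1 -1 0)² = 1/1430, sgn +1
4πI² = N·(3j₀)²·(3jₘ)² = 7/605
I = -1·√(0.0115702/4π) = -0.03034355

-0.030344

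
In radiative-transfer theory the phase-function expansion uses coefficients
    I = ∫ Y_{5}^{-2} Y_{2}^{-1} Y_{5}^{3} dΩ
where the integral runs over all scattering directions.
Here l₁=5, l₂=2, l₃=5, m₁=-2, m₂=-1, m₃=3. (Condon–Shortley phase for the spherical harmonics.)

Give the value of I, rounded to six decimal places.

m-sum 0 ✓  L=12 even ✓  3≤5≤7 ✓
Π(2lᵢ+1) = 11×5×11 = 605
triangle coeff Δ(5,2,5) = 1/38610
Σ_t [0,2]: t=0:+1/2880 t=1:−1/576 t=2:+1/2880 = -1/960
(3j)²=10/429 [(5 2 5; 0 0 0)], sign=+1
Σ_t [0,1]: t=0:+1/10080 t=1:−1/2880 = -1/4032
(3j)²=10/429 [(5 2 5; -2 -1 3)], sign=-1
⇒ 4πI² = 500/1521
I = (-1)√(500/1521/(4π)) = -0.16173926

-0.161739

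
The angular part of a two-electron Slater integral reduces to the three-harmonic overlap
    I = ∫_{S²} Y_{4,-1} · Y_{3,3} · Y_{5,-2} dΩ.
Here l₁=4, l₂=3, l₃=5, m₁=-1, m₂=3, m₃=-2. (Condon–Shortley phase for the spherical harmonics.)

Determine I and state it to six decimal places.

-0.179179

Checks pass: Σm=0; 12 even; l₃=5∈[1,7].
(2·4+1)(2·3+1)(2·5+1) = 693
Δ: 2! 6! 4! / 13! → 1/180180
sum: t=0:+1/576 t=1:−1/144 t=2:+1/576 = -1/288
3j²(4 3 5; 0 0 0) = Δ·Π!·Σ² = 20/1001  (sign +1)
sum: t=2:+1/1728 = 1/1728
3j²(4 3 5; -1 3 -2) = Δ·Π!·Σ² = 25/858  (sign -1)
combine: 4πI² = 693·20/1001·25/858 = 750/1859
take √, sign -1: I = -0.17917854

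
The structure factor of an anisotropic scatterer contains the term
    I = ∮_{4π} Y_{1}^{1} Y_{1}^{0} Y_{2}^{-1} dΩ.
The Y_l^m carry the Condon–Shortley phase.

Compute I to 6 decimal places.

-0.218510

m-sum 0 ✓  L=4 even ✓  0≤2≤2 ✓
Π(2lᵢ+1) = 3×3×5 = 45
triangle coeff Δ(1,1,2) = 1/30
Σ_t [0,0]: t=0:+1/1 = 1/1
(3j)²=2/15 [(1 1 2; 0 0 0)], sign=+1
Σ_t [0,0]: t=0:+1/2 = 1/2
(3j)²=1/10 [(1 1 2; 1 0 -1)], sign=-1
⇒ 4πI² = 3/5
I = (-1)√(3/5/(4π)) = -0.21850969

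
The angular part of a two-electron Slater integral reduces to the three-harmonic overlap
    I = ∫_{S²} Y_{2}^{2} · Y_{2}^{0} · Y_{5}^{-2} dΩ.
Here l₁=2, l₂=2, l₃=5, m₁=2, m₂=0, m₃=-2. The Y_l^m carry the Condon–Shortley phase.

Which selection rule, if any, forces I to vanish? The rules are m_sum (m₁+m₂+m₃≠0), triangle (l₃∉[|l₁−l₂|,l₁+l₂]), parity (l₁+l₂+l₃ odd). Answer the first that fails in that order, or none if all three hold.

azimuthal sum: 2 + 0 − 2 = 0  ✓
0 ≤ 5 ≤ 4 (triangle on l)  ✗
L = 2 + 2 + 5 = 9 (odd)

triangle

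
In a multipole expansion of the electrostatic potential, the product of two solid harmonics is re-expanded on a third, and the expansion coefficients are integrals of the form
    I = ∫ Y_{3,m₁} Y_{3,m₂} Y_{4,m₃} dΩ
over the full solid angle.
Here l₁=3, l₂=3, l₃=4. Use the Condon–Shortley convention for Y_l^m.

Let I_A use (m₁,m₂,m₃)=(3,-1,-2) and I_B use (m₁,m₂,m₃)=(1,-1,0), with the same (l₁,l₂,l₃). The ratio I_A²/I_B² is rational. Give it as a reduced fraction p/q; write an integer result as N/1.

Shared (l₁,l₂,l₃)=(3,3,4): N and (l;000)² cancel in I_A²/I_B².
A: Δ = 2!·4!·4!/11! = 1/34650; Racah Σ t=0..0: t=0:+1/192 = 1/192; ⇒ 3j(3 3 4; 3 -1 -2)² = 3/77, sgn +1
B: Δ = 2!·4!·4!/11! = 1/34650; Racah Σ t=0..2: t=0:+1/32 t=1:−1/36 t=2:+1/1152 = 5/1152; ⇒ 3j(3 3 4; 1 -1 0)² = 1/1386, sgn +1
I_A²/I_B² = (3/77)/(1/1386) = 54/1

54/1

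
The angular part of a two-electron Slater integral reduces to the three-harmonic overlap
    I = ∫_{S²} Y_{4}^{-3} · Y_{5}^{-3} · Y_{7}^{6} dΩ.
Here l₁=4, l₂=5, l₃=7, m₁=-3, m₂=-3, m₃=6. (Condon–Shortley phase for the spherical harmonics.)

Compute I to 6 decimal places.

Checks pass: Σm=0; 16 even; l₃=7∈[1,9].
(2·4+1)(2·5+1)(2·7+1) = 1485
Δ: 2! 6! 8! / 17! → 1/6126120
sum: t=0:+1/69120 t=1:−1/20736 t=2:+1/69120 = -1/51840
3j²(4 5 7; 0 0 0) = Δ·Π!·Σ² = 280/21879  (sign +1)
sum: t=1:−1/3628800 t=2:+1/9676800 = -1/5806080
3j²(4 5 7; -3 -3 6) = Δ·Π!·Σ² = 5/408  (sign +1)
combine: 4πI² = 1485·280/21879·5/408 = 875/3757
take √, sign +1: I = 0.13613773

0.136138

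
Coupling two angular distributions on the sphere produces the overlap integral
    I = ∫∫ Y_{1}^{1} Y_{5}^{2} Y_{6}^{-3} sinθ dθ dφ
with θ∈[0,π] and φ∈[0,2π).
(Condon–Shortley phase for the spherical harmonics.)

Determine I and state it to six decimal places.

m-sum 0 ✓  L=12 even ✓  4≤6≤6 ✓
Π(2lᵢ+1) = 3×11×13 = 429
triangle coeff Δ(1,5,6) = 1/858
Σ_t [0,0]: t=0:+1/14400 = 1/14400
(3j)²=6/143 [(1 5 6; 0 0 0)], sign=+1
Σ_t [0,0]: t=0:+1/60480 = 1/60480
(3j)²=6/143 [(1 5 6; 1 2 -3)], sign=-1
⇒ 4πI² = 108/143
I = (-1)√(108/143/(4π)) = -0.24515397

-0.245154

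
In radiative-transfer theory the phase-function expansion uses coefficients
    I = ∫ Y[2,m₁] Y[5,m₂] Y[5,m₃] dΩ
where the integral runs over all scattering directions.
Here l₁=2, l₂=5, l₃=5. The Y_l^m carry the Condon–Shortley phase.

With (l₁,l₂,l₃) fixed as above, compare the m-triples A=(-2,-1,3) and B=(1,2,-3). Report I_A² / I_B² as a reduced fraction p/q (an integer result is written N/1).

28/25

Same 2,5,5: normalisation and zero-m 3j drop out of the ratio.
A: Δ: 2! 2! 8! / 13! → 1/38610; sum: t=2:+1/5760 = 1/5760; 3j²(2 5 5; -2 -1 3) = Δ·Π!·Σ² = 56/2145  (sign +1)
B: Δ: 2! 2! 8! / 13! → 1/38610; sum: t=0:+1/10080 t=1:−1/2880 = -1/4032; 3j²(2 5 5; 1 2 -3) = Δ·Π!·Σ² = 10/429  (sign -1)
I_A²/I_B² = (56/2145)/(10/429) = 28/25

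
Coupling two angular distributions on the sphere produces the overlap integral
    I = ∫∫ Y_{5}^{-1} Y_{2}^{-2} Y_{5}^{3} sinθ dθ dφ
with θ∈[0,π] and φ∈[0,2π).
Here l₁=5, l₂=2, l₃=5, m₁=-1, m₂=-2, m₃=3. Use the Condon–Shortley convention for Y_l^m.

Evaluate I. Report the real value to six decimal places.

m-sum 0 ✓  L=12 even ✓  3≤5≤7 ✓
Π(2lᵢ+1) = 11×5×11 = 605
triangle coeff Δ(5,2,5) = 1/38610
Σ_t [0,2]: t=0:+1/2880 t=1:−1/576 t=2:+1/2880 = -1/960
(3j)²=10/429 [(5 2 5; 0 0 0)], sign=+1
Σ_t [0,0]: t=0:+1/5760 = 1/5760
(3j)²=56/2145 [(5 2 5; -1 -2 3)], sign=+1
⇒ 4πI² = 560/1521
I = (+1)√(560/1521/(4π)) = 0.17116875

0.171169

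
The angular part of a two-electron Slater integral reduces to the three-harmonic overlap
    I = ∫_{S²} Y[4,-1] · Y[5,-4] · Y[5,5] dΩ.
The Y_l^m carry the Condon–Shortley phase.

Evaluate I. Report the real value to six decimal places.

0.184127

Rules hold: Σm=0, L=14 even, 1≤5≤9.
N = 9·11·11 = 1089
Δ = 4!·4!·6!/15! = 1/3153150
Racah Σ t=0..4: t=0:+1/69120 t=1:−1/1728 t=2:+1/576 t=3:−1/1728 t=4:+1/69120 = 7/11520
⇒ 3j(4 5 5; 0 0 0)² = 2/143, sgn -1
Racah Σ t=1..1: t=1:−1/103680 = -1/103680
⇒ 3j(4 5 5; -1 -4 5)² = 4/143, sgn -1
4πI² = N·(3j₀)²·(3jₘ)² = 72/169
I = +1·√(0.426036/4π) = 0.18412721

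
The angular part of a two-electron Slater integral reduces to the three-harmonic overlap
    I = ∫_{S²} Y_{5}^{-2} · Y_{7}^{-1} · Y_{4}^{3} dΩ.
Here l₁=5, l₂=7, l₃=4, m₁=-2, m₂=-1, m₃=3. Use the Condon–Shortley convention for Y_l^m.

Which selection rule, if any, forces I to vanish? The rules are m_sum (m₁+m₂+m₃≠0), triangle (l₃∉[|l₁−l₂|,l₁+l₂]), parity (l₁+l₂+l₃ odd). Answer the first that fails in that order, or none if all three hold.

Σmᵢ = 0  ✓
l₃∈[|l₁−l₂|,l₁+l₂]=[2,12], have l₃=4  ✓
Σlᵢ = 16 ⇒ even  ✓

none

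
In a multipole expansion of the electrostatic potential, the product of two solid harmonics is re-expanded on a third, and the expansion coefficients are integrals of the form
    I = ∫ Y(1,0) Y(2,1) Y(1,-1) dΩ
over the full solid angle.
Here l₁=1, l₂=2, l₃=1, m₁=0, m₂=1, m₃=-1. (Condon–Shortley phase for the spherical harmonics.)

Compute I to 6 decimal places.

-0.218510

m-sum 0 ✓  L=4 even ✓  1≤1≤3 ✓
Π(2lᵢ+1) = 3×5×3 = 45
triangle coeff Δ(1,2,1) = 1/30
Σ_t [1,1]: t=1:−1/1 = -1/1
(3j)²=2/15 [(1 2 1; 0 0 0)], sign=+1
Σ_t [1,1]: t=1:−1/2 = -1/2
(3j)²=1/10 [(1 2 1; 0 1 -1)], sign=-1
⇒ 4πI² = 3/5
I = (-1)√(3/5/(4π)) = -0.21850969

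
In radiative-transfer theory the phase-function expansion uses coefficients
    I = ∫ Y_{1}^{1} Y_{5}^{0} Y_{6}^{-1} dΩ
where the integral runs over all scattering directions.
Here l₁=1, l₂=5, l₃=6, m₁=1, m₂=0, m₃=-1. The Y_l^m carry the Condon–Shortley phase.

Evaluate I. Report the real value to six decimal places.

-0.187239

Rules hold: Σm=0, L=12 even, 4≤6≤6.
N = 3·11·13 = 429
Δ = 0!·2!·10!/13! = 1/858
Racah Σ t=0..0: t=0:+1/14400 = 1/14400
⇒ 3j(1 5 6; 0 0 0)² = 6/143, sgn +1
Racah Σ t=0..0: t=0:+1/28800 = 1/28800
⇒ 3j(1 5 6; 1 0 -1)² = 7/286, sgn -1
4πI² = N·(3j₀)²·(3jₘ)² = 63/143
I = -1·√(0.440559/4π) = -0.18723944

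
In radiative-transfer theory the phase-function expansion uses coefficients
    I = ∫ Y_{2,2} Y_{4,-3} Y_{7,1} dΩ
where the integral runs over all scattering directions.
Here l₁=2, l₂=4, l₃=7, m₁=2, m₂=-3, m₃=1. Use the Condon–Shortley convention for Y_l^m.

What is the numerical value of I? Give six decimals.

0.000000

l₃=7 ∉ [2,6] — triangle fails ⇒ I = 0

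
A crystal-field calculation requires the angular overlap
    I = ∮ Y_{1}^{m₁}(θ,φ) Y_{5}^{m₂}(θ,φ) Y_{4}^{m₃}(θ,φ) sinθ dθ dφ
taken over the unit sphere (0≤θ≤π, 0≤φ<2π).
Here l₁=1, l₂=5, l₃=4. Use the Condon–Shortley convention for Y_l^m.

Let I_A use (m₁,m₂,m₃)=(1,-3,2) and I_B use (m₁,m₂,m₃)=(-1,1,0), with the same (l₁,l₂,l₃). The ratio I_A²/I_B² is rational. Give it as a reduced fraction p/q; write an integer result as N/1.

28/15

l's match ⇒ only the (l;m) 3-j factors differ between A and B.
A: triangle coeff Δ(1,5,4) = 1/495; Σ_t [0,0]: t=0:+1/2880 = 1/2880; (3j)²=28/495 [(1 5 4; 1 -3 2)], sign=+1
B: triangle coeff Δ(1,5,4) = 1/495; Σ_t [2,2]: t=2:+1/1152 = 1/1152; (3j)²=1/33 [(1 5 4; -1 1 0)], sign=+1
I_A²/I_B² = (28/495)/(1/33) = 28/15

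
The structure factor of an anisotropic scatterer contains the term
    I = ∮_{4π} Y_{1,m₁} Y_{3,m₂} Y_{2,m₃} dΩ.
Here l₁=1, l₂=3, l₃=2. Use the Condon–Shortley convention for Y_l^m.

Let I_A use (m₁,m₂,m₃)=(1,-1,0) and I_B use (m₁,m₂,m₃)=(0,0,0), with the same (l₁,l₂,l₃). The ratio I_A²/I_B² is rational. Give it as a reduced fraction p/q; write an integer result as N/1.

l's match ⇒ only the (l;m) 3-j factors differ between A and B.
A: triangle coeff Δ(1,3,2) = 1/105; Σ_t [0,0]: t=0:+1/8 = 1/8; (3j)²=2/35 [(1 3 2; 1 -1 0)], sign=+1
B: triangle coeff Δ(1,3,2) = 1/105; Σ_t [1,1]: t=1:−1/4 = -1/4; (3j)²=3/35 [(1 3 2; 0 0 0)], sign=-1
I_A²/I_B² = (2/35)/(3/35) = 2/3

2/3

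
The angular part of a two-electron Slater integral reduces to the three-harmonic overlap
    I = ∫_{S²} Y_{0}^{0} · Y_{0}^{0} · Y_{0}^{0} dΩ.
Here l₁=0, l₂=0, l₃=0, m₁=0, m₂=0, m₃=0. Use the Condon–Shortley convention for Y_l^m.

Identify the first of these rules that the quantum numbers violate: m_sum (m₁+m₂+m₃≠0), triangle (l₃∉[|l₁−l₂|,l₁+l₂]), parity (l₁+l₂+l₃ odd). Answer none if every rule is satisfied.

m₁+m₂+m₃ = 0 + 0 + 0 = 0  ✓
triangle: |0−0|=0 ≤ l₃=0 ≤ 0+0=0  ✓
parity: l₁+l₂+l₃ = 0 is even  ✓

none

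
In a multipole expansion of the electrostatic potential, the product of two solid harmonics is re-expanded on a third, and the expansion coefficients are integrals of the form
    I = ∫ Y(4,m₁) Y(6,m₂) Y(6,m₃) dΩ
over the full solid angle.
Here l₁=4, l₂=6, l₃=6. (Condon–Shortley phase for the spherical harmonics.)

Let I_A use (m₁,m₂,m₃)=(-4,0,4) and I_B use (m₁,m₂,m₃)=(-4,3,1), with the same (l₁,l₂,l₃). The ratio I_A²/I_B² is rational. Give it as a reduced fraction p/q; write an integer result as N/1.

5/7

Shared (l₁,l₂,l₃)=(4,6,6): N and (l;000)² cancel in I_A²/I_B².
A: Δ = 4!·4!·8!/17! = 1/15315300; Racah Σ t=4..4: t=4:+1/829440 = 1/829440; ⇒ 3j(4 6 6; -4 0 4)² = 35/2431, sgn +1
B: Δ = 4!·4!·8!/17! = 1/15315300; Racah Σ t=4..4: t=4:+1/414720 = 1/414720; ⇒ 3j(4 6 6; -4 3 1)² = 49/2431, sgn -1
I_A²/I_B² = (35/2431)/(49/2431) = 5/7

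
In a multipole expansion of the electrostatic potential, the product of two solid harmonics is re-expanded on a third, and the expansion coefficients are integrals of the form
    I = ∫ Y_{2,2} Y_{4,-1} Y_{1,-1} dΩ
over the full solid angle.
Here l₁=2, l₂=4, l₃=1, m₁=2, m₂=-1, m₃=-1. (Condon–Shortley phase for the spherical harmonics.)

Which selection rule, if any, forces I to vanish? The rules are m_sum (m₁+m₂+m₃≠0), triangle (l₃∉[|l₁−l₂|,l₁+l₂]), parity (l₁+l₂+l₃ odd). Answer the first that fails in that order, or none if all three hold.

azimuthal sum: 2 − 1 − 1 = 0  ✓
2 ≤ 1 ≤ 6 (triangle on l)  ✗
L = 2 + 4 + 1 = 7 (odd)

triangle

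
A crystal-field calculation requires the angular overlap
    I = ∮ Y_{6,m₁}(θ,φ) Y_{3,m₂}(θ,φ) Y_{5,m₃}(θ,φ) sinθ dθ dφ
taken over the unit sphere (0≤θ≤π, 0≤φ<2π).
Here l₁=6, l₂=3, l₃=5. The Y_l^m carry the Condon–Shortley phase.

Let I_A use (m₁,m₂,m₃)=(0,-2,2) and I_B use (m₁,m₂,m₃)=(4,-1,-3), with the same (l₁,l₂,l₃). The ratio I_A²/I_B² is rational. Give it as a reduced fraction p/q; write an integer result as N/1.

21/10

Same 6,3,5: normalisation and zero-m 3j drop out of the ratio.
A: Δ: 4! 8! 2! / 15! → 1/675675; sum: t=0:+1/34560 t=1:−1/8640 = -1/11520; 3j²(6 3 5; 0 -2 2) = Δ·Π!·Σ² = 3/143  (sign +1)
B: Δ: 4! 8! 2! / 15! → 1/675675; sum: t=0:+1/69120 t=1:−1/30240 t=2:+1/322560 = -1/64512; 3j²(6 3 5; 4 -1 -3) = Δ·Π!·Σ² = 10/1001  (sign -1)
I_A²/I_B² = (3/143)/(10/1001) = 21/10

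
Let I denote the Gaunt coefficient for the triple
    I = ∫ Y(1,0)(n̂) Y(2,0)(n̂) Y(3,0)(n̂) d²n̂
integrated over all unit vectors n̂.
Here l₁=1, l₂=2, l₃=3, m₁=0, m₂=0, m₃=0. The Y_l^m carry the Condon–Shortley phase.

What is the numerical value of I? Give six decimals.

0.247767

Checks pass: Σm=0; 6 even; l₃=3∈[1,3].
(2·1+1)(2·2+1)(2·3+1) = 105
Δ: 0! 2! 4! / 7! → 1/105
sum: t=0:+1/4 = 1/4
3j²(1 2 3; 0 0 0) = Δ·Π!·Σ² = 3/35  (sign -1)
(m-triple is (0,0,0) — same symbol as above.)
combine: 4πI² = 105·3/35·3/35 = 27/35
take √, sign +1: I = 0.24776670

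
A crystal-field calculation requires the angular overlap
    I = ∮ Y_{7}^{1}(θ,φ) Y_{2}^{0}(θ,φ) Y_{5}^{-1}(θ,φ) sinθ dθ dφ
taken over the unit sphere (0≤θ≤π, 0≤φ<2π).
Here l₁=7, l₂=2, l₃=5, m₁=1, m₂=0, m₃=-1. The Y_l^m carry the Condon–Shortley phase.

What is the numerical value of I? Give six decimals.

m-sum 0 ✓  L=14 even ✓  5≤5≤9 ✓
Π(2lᵢ+1) = 15×5×11 = 825
triangle coeff Δ(7,2,5) = 1/15015
Σ_t [2,2]: t=2:+1/57600 = 1/57600
(3j)²=21/715 [(7 2 5; 0 0 0)], sign=-1
Σ_t [2,2]: t=2:+1/69120 = 1/69120
(3j)²=4/143 [(7 2 5; 1 0 -1)], sign=+1
⇒ 4πI² = 1260/1859
I = (-1)√(1260/1859/(4π)) = -0.23224194

-0.232242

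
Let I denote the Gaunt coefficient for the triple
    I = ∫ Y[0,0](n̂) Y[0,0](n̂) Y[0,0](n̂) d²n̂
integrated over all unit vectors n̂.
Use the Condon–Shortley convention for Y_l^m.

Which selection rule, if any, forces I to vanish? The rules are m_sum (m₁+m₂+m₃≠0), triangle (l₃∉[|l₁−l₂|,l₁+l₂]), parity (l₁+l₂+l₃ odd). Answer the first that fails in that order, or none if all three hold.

azimuthal sum: 0 + 0 + 0 = 0  ✓
0 ≤ 0 ≤ 0 (triangle on l)  ✓
L = 0 + 0 + 0 = 0 (even)  ✓

none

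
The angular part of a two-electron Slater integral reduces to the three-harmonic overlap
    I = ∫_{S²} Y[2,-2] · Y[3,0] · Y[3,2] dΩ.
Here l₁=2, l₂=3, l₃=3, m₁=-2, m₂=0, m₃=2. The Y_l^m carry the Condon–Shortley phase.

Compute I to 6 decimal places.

-0.188063

m-sum 0 ✓  L=8 even ✓  1≤3≤5 ✓
Π(2lᵢ+1) = 5×7×7 = 245
triangle coeff Δ(2,3,3) = 1/3780
Σ_t [0,2]: t=0:+1/24 t=1:−1/4 t=2:+1/24 = -1/6
(3j)²=4/105 [(2 3 3; 0 0 0)], sign=+1
Σ_t [2,2]: t=2:+1/24 = 1/24
(3j)²=1/21 [(2 3 3; -2 0 2)], sign=-1
⇒ 4πI² = 4/9
I = (-1)√(4/9/(4π)) = -0.18806319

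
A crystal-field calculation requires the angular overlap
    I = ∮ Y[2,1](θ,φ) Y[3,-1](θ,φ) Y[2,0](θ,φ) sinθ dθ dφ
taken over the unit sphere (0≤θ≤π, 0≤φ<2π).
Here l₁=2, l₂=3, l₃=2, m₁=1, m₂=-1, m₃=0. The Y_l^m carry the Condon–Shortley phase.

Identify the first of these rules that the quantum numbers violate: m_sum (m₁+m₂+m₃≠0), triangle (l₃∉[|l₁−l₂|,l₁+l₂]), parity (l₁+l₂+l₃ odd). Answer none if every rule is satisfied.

parity

m₁+m₂+m₃ = 1 − 1 + 0 = 0  ✓
triangle: |2−3|=1 ≤ l₃=2 ≤ 2+3=5  ✓
parity: l₁+l₂+l₃ = 7 is odd  ✗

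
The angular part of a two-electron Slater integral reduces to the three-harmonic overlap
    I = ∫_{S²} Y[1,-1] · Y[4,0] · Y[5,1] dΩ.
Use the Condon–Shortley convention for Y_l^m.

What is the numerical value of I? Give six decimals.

-0.190188

Checks pass: Σm=0; 10 even; l₃=5∈[3,5].
(2·1+1)(2·4+1)(2·5+1) = 297
Δ: 0! 2! 8! / 11! → 1/495
sum: t=0:+1/576 = 1/576
3j²(1 4 5; 0 0 0) = Δ·Π!·Σ² = 5/99  (sign -1)
sum: t=0:+1/1152 = 1/1152
3j²(1 4 5; -1 0 1) = Δ·Π!·Σ² = 1/33  (sign +1)
combine: 4πI² = 297·5/99·1/33 = 5/11
take √, sign -1: I = -0.19018827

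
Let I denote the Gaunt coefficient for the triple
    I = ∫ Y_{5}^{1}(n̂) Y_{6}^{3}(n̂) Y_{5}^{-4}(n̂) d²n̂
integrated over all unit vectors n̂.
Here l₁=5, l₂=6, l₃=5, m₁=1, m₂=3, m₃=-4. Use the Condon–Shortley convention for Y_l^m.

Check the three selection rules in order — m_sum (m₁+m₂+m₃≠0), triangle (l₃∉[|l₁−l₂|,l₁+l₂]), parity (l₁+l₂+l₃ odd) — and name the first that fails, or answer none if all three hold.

m₁+m₂+m₃ = 1 + 3 − 4 = 0  ✓
triangle: |5−6|=1 ≤ l₃=5 ≤ 5+6=11  ✓
parity: l₁+l₂+l₃ = 16 is even  ✓

none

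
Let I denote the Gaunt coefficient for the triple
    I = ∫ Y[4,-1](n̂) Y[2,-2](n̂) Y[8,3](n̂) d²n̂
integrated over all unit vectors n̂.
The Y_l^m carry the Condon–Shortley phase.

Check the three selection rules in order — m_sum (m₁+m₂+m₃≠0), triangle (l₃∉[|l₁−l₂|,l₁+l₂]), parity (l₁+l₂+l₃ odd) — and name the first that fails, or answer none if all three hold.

m₁+m₂+m₃ = -1 − 2 + 3 = 0  ✓
triangle: |4−2|=2 ≤ l₃=8 ≤ 4+2=6  ✗
parity: l₁+l₂+l₃ = 14 is even

triangle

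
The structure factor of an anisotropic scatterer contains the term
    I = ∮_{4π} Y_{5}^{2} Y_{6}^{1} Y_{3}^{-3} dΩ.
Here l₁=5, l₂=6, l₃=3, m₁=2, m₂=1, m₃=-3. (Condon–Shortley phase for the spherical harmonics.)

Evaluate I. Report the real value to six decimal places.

m-sum 0 ✓  L=14 even ✓  1≤3≤11 ✓
Π(2lᵢ+1) = 11×13×7 = 1001
triangle coeff Δ(5,6,3) = 1/675675
Σ_t [3,5]: t=3:−1/8640 t=4:+1/2304 t=5:−1/8640 = 7/34560
(3j)²=7/429 [(5 6 3; 0 0 0)], sign=-1
Σ_t [3,3]: t=3:−1/34560 = -1/34560
(3j)²=7/429 [(5 6 3; 2 1 -3)], sign=-1
⇒ 4πI² = 343/1287
I = (+1)√(343/1287/(4π)) = 0.14563067

0.145631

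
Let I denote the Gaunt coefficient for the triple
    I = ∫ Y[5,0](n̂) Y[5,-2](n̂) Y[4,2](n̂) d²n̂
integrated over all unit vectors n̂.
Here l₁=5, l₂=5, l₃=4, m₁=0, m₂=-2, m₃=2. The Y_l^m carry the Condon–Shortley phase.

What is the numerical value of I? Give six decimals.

Checks pass: Σm=0; 14 even; l₃=4∈[0,10].
(2·5+1)(2·5+1)(2·4+1) = 1089
Δ: 6! 4! 4! / 15! → 1/3153150
sum: t=1:−1/69120 t=2:+1/1728 t=3:−1/576 t=4:+1/1728 t=5:−1/69120 = -7/11520
3j²(5 5 4; 0 0 0) = Δ·Π!·Σ² = 2/143  (sign -1)
sum: t=1:−1/11520 t=2:+1/1728 t=3:−1/3456 = 7/34560
3j²(5 5 4; 0 -2 2) = Δ·Π!·Σ² = 7/858  (sign +1)
combine: 4πI² = 1089·2/143·7/858 = 21/169
take √, sign -1: I = -0.09944006

-0.099440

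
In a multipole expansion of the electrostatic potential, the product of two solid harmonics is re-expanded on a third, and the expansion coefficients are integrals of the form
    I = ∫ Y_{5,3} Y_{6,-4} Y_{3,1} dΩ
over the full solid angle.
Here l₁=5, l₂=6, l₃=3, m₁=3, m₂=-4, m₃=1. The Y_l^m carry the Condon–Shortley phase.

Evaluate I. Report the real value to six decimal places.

Checks pass: Σm=0; 14 even; l₃=3∈[1,11].
(2·5+1)(2·6+1)(2·3+1) = 1001
Δ: 8! 2! 4! / 15! → 1/675675
sum: t=3:−1/8640 t=4:+1/2304 t=5:−1/8640 = 7/34560
3j²(5 6 3; 0 0 0) = Δ·Π!·Σ² = 7/429  (sign -1)
sum: t=0:+1/322560 t=1:−1/30240 t=2:+1/69120 = -1/64512
3j²(5 6 3; 3 -4 1) = Δ·Π!·Σ² = 10/1001  (sign -1)
combine: 4πI² = 1001·7/429·10/1001 = 70/429
take √, sign +1: I = 0.11395029

0.113950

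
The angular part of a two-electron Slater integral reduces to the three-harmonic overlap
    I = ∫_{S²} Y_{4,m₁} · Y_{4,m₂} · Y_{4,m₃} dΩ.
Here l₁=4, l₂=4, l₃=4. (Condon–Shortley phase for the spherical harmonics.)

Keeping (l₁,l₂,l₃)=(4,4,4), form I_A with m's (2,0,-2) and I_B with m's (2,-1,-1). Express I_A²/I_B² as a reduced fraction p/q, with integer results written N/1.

Shared (l₁,l₂,l₃)=(4,4,4): N and (l;000)² cancel in I_A²/I_B².
A: Δ = 4!·4!·4!/13! = 1/450450; Racah Σ t=0..2: t=0:+1/2304 t=1:−1/216 t=2:+1/384 = -11/6912; ⇒ 3j(4 4 4; 2 0 -2)² = 11/1638, sgn -1
B: Δ = 4!·4!·4!/13! = 1/450450; Racah Σ t=0..2: t=0:+1/576 t=1:−1/144 t=2:+1/576 = -1/288; ⇒ 3j(4 4 4; 2 -1 -1)² = 20/1001, sgn +1
I_A²/I_B² = (11/1638)/(20/1001) = 121/360

121/360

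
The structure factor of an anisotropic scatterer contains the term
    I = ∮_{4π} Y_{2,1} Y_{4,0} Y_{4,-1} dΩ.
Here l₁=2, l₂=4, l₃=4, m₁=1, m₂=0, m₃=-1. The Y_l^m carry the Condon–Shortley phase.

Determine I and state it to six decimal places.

m-sum 0 ✓  L=10 even ✓  2≤4≤6 ✓
Π(2lᵢ+1) = 5×9×9 = 405
triangle coeff Δ(2,4,4) = 1/13860
Σ_t [0,2]: t=0:+1/192 t=1:−1/36 t=2:+1/192 = -5/288
(3j)²=20/693 [(2 4 4; 0 0 0)], sign=-1
Σ_t [0,1]: t=0:+1/96 t=1:−1/72 = -1/288
(3j)²=1/462 [(2 4 4; 1 0 -1)], sign=+1
⇒ 4πI² = 150/5929
I = (-1)√(150/5929/(4π)) = -0.04486937

-0.044869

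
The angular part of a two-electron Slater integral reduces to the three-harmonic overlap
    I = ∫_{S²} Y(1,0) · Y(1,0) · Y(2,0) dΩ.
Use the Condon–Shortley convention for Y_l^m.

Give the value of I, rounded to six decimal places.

m-sum 0 ✓  L=4 even ✓  0≤2≤2 ✓
Π(2lᵢ+1) = 3×3×5 = 45
triangle coeff Δ(1,1,2) = 1/30
Σ_t [0,0]: t=0:+1/1 = 1/1
(3j)²=2/15 [(1 1 2; 0 0 0)], sign=+1
(m-triple is (0,0,0) — same symbol as above.)
⇒ 4πI² = 4/5
I = (+1)√(4/5/(4π)) = 0.25231325

0.252313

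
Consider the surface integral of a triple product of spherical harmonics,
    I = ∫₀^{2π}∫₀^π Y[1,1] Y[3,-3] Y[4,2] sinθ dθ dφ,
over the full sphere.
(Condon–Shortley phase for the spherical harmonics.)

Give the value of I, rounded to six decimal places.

0.061558

m-sum 0 ✓  L=8 even ✓  2≤4≤4 ✓
Π(2lᵢ+1) = 3×7×9 = 189
triangle coeff Δ(1,3,4) = 1/252
Σ_t [0,0]: t=0:+1/36 = 1/36
(3j)²=4/63 [(1 3 4; 0 0 0)], sign=+1
Σ_t [0,0]: t=0:+1/1440 = 1/1440
(3j)²=1/252 [(1 3 4; 1 -3 2)], sign=+1
⇒ 4πI² = 1/21
I = (+1)√(1/21/(4π)) = 0.06155813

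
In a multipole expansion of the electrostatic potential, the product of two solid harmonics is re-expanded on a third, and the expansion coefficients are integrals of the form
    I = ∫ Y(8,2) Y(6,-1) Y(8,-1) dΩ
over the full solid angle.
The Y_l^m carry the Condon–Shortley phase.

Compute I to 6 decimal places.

0.100544

Rules hold: Σm=0, L=22 even, 2≤8≤14.
N = 17·13·17 = 3757
Δ = 6!·10!·6!/23! = 1/13742520792
Racah Σ t=0..6: t=0:+1/41803776000 t=1:−1/435456000 t=2:+1/39813120 t=3:−1/18662400 t=4:+1/39813120 t=5:−1/435456000 t=6:+1/41803776000 = -11/1393459200
⇒ 3j(8 6 8; 0 0 0)² = 600/96577, sgn -1
Racah Σ t=0..5: t=0:+1/1492992000 t=1:−1/82944000 t=2:+1/29859840 t=3:−1/52254720 t=4:+1/464486400 t=5:−1/31352832000 = 319/62705664000
⇒ 3j(8 6 8; 2 -1 -1)² = 4205/772616, sgn -1
4πI² = N·(3j₀)²·(3jₘ)² = 315375/2482597
I = +1·√(0.127034/4π) = 0.10054387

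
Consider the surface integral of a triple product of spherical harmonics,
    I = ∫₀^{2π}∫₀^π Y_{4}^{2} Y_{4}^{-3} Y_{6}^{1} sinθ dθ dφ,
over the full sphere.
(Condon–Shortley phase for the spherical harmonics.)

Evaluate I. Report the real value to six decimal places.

Checks pass: Σm=0; 14 even; l₃=6∈[0,8].
(2·4+1)(2·4+1)(2·6+1) = 1053
Δ: 2! 6! 6! / 15! → 1/1261260
sum: t=0:+1/4608 t=1:−1/1296 t=2:+1/4608 = -7/20736
3j²(4 4 6; 0 0 0) = Δ·Π!·Σ² = 20/1287  (sign -1)
sum: t=0:+1/11520 t=1:−1/86400 = 13/172800
3j²(4 4 6; 2 -3 1) = Δ·Π!·Σ² = 13/660  (sign -1)
combine: 4πI² = 1053·20/1287·13/660 = 39/121
take √, sign +1: I = 0.16015286

0.160153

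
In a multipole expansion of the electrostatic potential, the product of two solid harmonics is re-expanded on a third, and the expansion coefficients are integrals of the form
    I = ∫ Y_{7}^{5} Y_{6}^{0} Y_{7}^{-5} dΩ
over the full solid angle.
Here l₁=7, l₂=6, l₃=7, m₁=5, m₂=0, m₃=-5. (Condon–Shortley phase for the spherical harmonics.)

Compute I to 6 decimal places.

-0.030278

m-sum 0 ✓  L=20 even ✓  1≤7≤13 ✓
Π(2lᵢ+1) = 15×13×15 = 2925
triangle coeff Δ(7,6,7) = 1/2444321880
Σ_t [0,6]: t=0:+1/2612736000 t=1:−1/20736000 t=2:+1/1658880 t=3:−1/746496 t=4:+1/1658880 t=5:−1/20736000 t=6:+1/2612736000 = -1/4354560
(3j)²=1000/138567 [(7 6 7; 0 0 0)], sign=+1
Σ_t [0,2]: t=0:+1/746496000 t=1:−1/72576000 t=2:+1/92897280 = -1/597196800
(3j)²=55/100776 [(7 6 7; 5 0 -5)], sign=-1
⇒ 4πI² = 15625/1356277
I = (-1)√(15625/1356277/(4π)) = -0.03027826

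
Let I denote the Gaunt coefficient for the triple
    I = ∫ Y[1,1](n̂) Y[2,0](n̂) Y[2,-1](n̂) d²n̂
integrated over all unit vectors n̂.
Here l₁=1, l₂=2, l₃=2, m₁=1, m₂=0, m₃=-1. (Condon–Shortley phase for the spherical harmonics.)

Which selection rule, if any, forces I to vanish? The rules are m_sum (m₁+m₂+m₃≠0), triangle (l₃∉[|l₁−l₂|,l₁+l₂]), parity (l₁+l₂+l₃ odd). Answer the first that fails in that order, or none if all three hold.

azimuthal sum: 1 + 0 − 1 = 0  ✓
1 ≤ 2 ≤ 3 (triangle on l)  ✓
L = 1 + 2 + 2 = 5 (odd)  ✗

parity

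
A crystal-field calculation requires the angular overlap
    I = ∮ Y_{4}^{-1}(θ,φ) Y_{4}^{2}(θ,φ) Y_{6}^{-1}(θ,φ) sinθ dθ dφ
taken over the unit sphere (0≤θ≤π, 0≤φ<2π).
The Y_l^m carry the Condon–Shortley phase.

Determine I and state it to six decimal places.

0.097783

Rules hold: Σm=0, L=14 even, 0≤6≤8.
N = 9·9·13 = 1053
Δ = 2!·6!·6!/15! = 1/1261260
Racah Σ t=0..2: t=0:+1/4608 t=1:−1/1296 t=2:+1/4608 = -7/20736
⇒ 3j(4 4 6; 0 0 0)² = 20/1287, sgn -1
Racah Σ t=0..2: t=0:+1/172800 t=1:−1/5760 t=2:+1/3456 = 7/57600
⇒ 3j(4 4 6; -1 2 -1)² = 21/2860, sgn -1
4πI² = N·(3j₀)²·(3jₘ)² = 189/1573
I = +1·√(0.120153/4π) = 0.09778261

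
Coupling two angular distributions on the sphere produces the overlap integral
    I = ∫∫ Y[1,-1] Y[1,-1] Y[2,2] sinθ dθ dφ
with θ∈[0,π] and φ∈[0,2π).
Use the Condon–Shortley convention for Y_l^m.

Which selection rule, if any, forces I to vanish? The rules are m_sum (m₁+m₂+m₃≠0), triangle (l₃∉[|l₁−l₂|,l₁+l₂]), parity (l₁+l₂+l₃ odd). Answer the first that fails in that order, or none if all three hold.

none

m₁+m₂+m₃ = -1 − 1 + 2 = 0  ✓
triangle: |1−1|=0 ≤ l₃=2 ≤ 1+1=2  ✓
parity: l₁+l₂+l₃ = 4 is even  ✓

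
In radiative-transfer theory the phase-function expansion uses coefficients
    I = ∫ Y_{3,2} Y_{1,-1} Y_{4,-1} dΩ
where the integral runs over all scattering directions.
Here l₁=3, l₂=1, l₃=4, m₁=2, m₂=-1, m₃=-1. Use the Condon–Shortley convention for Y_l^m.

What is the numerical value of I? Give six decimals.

Rules hold: Σm=0, L=8 even, 2≤4≤4.
N = 7·3·9 = 189
Δ = 0!·6!·2!/9! = 1/252
Racah Σ t=0..0: t=0:+1/36 = 1/36
⇒ 3j(3 1 4; 0 0 0)² = 4/63, sgn +1
Racah Σ t=0..0: t=0:+1/240 = 1/240
⇒ 3j(3 1 4; 2 -1 -1)² = 1/84, sgn -1
4πI² = N·(3j₀)²·(3jₘ)² = 1/7
I = -1·√(0.142857/4π) = -0.10662181

-0.106622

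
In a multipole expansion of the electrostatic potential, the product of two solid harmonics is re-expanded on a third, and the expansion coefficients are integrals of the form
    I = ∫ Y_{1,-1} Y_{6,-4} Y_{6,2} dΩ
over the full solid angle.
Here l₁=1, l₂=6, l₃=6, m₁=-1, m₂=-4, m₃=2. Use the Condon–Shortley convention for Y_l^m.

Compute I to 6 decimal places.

0.000000

m-sum = -1 − 4 + 2 = -3 ≠ 0 ⇒ I = 0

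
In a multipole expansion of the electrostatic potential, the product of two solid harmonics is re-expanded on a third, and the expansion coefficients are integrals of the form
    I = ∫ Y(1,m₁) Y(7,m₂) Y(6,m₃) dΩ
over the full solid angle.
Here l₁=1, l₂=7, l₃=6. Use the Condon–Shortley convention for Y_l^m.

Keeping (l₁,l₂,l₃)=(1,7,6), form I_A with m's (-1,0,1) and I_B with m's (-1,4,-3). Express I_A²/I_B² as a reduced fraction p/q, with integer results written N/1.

Shared (l₁,l₂,l₃)=(1,7,6): N and (l;000)² cancel in I_A²/I_B².
A: Δ = 2!·0!·12!/15! = 1/1365; Racah Σ t=2..2: t=2:+1/1209600 = 1/1209600; ⇒ 3j(1 7 6; -1 0 1)² = 1/65, sgn -1
B: Δ = 2!·0!·12!/15! = 1/1365; Racah Σ t=2..2: t=2:+1/4354560 = 1/4354560; ⇒ 3j(1 7 6; -1 4 -3)² = 11/273, sgn -1
I_A²/I_B² = (1/65)/(11/273) = 21/55

21/55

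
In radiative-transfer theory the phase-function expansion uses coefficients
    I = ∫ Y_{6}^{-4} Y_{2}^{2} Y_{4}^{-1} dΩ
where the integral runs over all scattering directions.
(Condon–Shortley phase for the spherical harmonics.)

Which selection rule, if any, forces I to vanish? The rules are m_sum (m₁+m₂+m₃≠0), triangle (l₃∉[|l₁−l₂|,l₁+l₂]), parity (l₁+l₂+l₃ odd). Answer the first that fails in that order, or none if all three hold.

m₁+m₂+m₃ = -4 + 2 − 1 = -3  ✗
triangle: |6−2|=4 ≤ l₃=4 ≤ 6+2=8
parity: l₁+l₂+l₃ = 12 is even

m_sum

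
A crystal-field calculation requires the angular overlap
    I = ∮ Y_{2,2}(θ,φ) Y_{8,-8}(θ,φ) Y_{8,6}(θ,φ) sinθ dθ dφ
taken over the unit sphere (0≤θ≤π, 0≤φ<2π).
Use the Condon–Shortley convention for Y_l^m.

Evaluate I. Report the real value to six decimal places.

-0.059388

Rules hold: Σm=0, L=18 even, 6≤8≤10.
N = 5·17·17 = 1445
Δ = 2!·2!·14!/19! = 1/348840
Racah Σ t=0..2: t=0:+1/116121600 t=1:−1/25401600 t=2:+1/116121600 = -1/45158400
⇒ 3j(2 8 8; 0 0 0)² = 24/1615, sgn -1
Racah Σ t=0..0: t=0:+1/348713164800 = 1/348713164800
⇒ 3j(2 8 8; 2 -8 6)² = 2/969, sgn +1
4πI² = N·(3j₀)²·(3jₘ)² = 16/361
I = -1·√(0.0443213/4π) = -0.05938838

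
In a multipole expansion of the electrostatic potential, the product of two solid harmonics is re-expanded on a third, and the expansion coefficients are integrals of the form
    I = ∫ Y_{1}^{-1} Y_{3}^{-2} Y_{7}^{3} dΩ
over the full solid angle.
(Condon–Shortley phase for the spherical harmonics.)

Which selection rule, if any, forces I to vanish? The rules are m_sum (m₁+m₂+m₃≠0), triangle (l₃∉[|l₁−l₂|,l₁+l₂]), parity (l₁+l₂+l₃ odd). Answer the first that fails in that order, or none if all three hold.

triangle

m₁+m₂+m₃ = -1 − 2 + 3 = 0  ✓
triangle: |1−3|=2 ≤ l₃=7 ≤ 1+3=4  ✗
parity: l₁+l₂+l₃ = 11 is odd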